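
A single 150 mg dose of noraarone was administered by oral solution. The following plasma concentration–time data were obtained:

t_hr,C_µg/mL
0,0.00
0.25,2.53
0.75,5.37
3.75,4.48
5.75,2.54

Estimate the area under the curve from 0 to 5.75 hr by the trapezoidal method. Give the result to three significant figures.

AUC = 24.1 µg/mL·hr

Trapezoidal AUC_0→5.75:
  [0→0.25]: (0.00+2.53)/2 × 0.25 = 0.31625
  [0.25→0.75]: (2.53+5.37)/2 × 0.5 = 1.975
  [0.75→3.75]: (5.37+4.48)/2 × 3 = 14.775
  [3.75→5.75]: (4.48+2.54)/2 × 2 = 7.02
  Sum = 24.08625 µg/mL·hr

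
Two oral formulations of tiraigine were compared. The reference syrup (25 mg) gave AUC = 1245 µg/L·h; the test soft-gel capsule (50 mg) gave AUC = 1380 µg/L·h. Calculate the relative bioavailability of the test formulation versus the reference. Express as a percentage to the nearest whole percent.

F_rel = (AUC_test/D_test) / (AUC_ref/D_ref)
      = (1380/50) / (1245/25)
      = 27.6 / 49.8 = 0.5542 = 55.42%

F_rel = 55%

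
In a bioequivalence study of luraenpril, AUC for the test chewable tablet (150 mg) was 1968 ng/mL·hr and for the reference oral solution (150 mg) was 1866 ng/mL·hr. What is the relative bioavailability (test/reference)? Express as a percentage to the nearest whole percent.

F_rel = (AUC_test/D_test) / (AUC_ref/D_ref)
      = (1968/150) / (1866/150)
      = 13.12 / 12.44 = 1.0547 = 105.47%

F_rel = 105%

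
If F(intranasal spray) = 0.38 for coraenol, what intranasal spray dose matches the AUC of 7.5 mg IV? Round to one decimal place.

D_intranasal = 19.7 mg

For equal systemic exposure: F × D_ev = D_iv
D_ev = D_iv / F = 7.5 / 0.38 = 19.7368 mg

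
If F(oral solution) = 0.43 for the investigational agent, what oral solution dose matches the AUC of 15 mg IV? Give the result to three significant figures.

D_oral = 34.9 mg

For equal systemic exposure: F × D_ev = D_iv
D_ev = D_iv / F = 15 / 0.43 = 34.8837 mg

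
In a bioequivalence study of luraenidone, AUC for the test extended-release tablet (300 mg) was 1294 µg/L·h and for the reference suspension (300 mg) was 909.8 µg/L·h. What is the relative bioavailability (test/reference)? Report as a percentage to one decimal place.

F_rel = (AUC_test/D_test) / (AUC_ref/D_ref)
      = (1294/300) / (909.8/300)
      = 4.31333 / 3.03267 = 1.4223 = 142.23%

F_rel = 142.2%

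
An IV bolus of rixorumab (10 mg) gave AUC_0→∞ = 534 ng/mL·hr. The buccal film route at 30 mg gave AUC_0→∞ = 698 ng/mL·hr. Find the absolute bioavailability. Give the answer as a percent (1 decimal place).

F = (AUC_ev / D_ev) / (AUC_iv / D_iv)
  = (698/30) / (534/10)
  = 23.2667 / 53.4 = 0.4357
  = 43.57%

F = 43.6%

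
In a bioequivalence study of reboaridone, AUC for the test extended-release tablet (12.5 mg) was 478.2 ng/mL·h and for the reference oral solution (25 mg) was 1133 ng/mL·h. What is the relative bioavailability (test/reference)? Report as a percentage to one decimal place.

F_rel = (AUC_test/D_test) / (AUC_ref/D_ref)
      = (478.2/12.5) / (1133/25)
      = 38.256 / 45.32 = 0.8441 = 84.41%

F_rel = 84.4%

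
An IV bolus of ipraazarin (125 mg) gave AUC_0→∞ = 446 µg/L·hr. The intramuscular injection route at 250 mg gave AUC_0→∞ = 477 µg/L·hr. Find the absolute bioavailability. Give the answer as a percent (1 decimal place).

F = 53.5%

F = (AUC_ev / D_ev) / (AUC_iv / D_iv)
  = (477/250) / (446/125)
  = 1.908 / 3.568 = 0.5348
  = 53.48%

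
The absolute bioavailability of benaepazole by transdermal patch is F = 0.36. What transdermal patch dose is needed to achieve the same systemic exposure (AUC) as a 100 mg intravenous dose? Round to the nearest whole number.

For equal systemic exposure: F × D_ev = D_iv
D_ev = D_iv / F = 100 / 0.36 = 277.778 mg

D_transdermal = 278 mg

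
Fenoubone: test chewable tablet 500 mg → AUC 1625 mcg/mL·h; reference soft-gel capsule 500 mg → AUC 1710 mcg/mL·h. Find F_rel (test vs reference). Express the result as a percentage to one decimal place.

F_rel = (AUC_test/D_test) / (AUC_ref/D_ref)
      = (1625/500) / (1710/500)
      = 3.25 / 3.42 = 0.9503 = 95.03%

F_rel = 95.0%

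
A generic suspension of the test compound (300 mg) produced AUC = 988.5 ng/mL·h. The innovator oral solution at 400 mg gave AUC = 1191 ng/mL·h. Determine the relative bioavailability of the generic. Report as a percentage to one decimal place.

F_rel = 110.7%

F_rel = (AUC_test/D_test) / (AUC_ref/D_ref)
      = (988.5/300) / (1191/400)
      = 3.295 / 2.9775 = 1.1066 = 110.66%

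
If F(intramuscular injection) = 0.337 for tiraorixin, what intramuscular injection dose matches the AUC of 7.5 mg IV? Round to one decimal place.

For equal systemic exposure: F × D_ev = D_iv
D_ev = D_iv / F = 7.5 / 0.337 = 22.2552 mg

D_intramuscular = 22.3 mg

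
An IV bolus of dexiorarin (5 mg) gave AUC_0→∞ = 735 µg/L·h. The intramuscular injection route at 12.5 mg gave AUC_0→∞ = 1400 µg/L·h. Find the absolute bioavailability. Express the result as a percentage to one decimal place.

F = (AUC_ev / D_ev) / (AUC_iv / D_iv)
  = (1400/12.5) / (735/5)
  = 112 / 147 = 0.7619
  = 76.19%

F = 76.2%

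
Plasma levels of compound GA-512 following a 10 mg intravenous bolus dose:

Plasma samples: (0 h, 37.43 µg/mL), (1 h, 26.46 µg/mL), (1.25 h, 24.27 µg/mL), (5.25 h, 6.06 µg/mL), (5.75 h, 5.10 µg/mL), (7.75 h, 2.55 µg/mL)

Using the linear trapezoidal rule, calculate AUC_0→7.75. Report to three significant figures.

AUC = 109 µg/mL·h

Trapezoidal AUC_0→7.75:
  [0→1]: (37.43+26.46)/2 × 1 = 31.945
  [1→1.25]: (26.46+24.27)/2 × 0.25 = 6.34125
  [1.25→5.25]: (24.27+6.06)/2 × 4 = 60.66
  [5.25→5.75]: (6.06+5.10)/2 × 0.5 = 2.79
  [5.75→7.75]: (5.10+2.55)/2 × 2 = 7.65
  Sum = 109.38625 µg/mL·h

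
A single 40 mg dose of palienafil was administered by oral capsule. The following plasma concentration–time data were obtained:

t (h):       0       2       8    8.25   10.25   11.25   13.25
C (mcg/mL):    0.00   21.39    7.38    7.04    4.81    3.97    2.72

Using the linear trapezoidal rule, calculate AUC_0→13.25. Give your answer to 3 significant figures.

Trapezoidal AUC_0→13.25:
  [0→2]: (0.00+21.39)/2 × 2 = 21.39
  [2→8]: (21.39+7.38)/2 × 6 = 86.31
  [8→8.25]: (7.38+7.04)/2 × 0.25 = 1.8025
  [8.25→10.25]: (7.04+4.81)/2 × 2 = 11.85
  [10.25→11.25]: (4.81+3.97)/2 × 1 = 4.39
  [11.25→13.25]: (3.97+2.72)/2 × 2 = 6.69
  Sum = 132.4325 mcg/mL·h

AUC = 132 mcg/mL·h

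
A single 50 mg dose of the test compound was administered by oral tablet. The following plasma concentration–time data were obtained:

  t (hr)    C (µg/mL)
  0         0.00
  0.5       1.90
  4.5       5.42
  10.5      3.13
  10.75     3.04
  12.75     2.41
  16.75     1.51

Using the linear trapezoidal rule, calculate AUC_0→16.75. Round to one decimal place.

AUC = 54.8 µg/mL·hr

Trapezoidal AUC_0→16.75:
  [0→0.5]: (0.00+1.90)/2 × 0.5 = 0.475
  [0.5→4.5]: (1.90+5.42)/2 × 4 = 14.64
  [4.5→10.5]: (5.42+3.13)/2 × 6 = 25.65
  [10.5→10.75]: (3.13+3.04)/2 × 0.25 = 0.77125
  [10.75→12.75]: (3.04+2.41)/2 × 2 = 5.45
  [12.75→16.75]: (2.41+1.51)/2 × 4 = 7.84
  Sum = 54.82625 µg/mL·hr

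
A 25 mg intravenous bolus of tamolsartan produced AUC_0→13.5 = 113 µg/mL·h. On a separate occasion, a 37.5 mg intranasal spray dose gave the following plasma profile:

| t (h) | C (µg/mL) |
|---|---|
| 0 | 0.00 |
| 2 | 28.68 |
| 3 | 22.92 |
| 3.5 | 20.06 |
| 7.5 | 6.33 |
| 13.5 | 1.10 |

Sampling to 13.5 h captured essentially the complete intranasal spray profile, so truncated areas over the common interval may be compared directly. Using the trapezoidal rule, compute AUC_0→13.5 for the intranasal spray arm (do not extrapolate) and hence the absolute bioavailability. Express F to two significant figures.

F = 0.83

Trapezoidal AUC_0→13.5 (intranasal spray):
  [0→2]: (0.00+28.68)/2 × 2 = 28.68
  [2→3]: (28.68+22.92)/2 × 1 = 25.8
  [3→3.5]: (22.92+20.06)/2 × 0.5 = 10.745
  [3.5→7.5]: (20.06+6.33)/2 × 4 = 52.78
  [7.5→13.5]: (6.33+1.10)/2 × 6 = 22.29
  Sum = 140.295 µg/mL·h
F = (AUC_ev/D_ev)/(AUC_iv/D_iv) = (140.295/37.5)/(113/25) = 3.7412/4.52 = 0.8277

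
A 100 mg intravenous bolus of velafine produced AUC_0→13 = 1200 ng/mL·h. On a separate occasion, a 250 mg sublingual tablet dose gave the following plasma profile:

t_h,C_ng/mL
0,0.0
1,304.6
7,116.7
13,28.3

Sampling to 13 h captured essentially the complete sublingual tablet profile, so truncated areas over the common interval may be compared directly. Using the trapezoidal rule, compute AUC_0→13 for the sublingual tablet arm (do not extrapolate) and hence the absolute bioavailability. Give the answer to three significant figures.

F = 0.617

Trapezoidal AUC_0→13 (sublingual tablet):
  [0→1]: (0.0+304.6)/2 × 1 = 152.3
  [1→7]: (304.6+116.7)/2 × 6 = 1263.9
  [7→13]: (116.7+28.3)/2 × 6 = 435.0
  Sum = 1851.2 ng/mL·h
F = (AUC_ev/D_ev)/(AUC_iv/D_iv) = (1851.2/250)/(1200/100) = 7.4048/12 = 0.6171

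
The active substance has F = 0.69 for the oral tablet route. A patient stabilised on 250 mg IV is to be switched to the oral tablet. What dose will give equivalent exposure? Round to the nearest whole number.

D_oral = 362 mg

For equal systemic exposure: F × D_ev = D_iv
D_ev = D_iv / F = 250 / 0.69 = 362.319 mg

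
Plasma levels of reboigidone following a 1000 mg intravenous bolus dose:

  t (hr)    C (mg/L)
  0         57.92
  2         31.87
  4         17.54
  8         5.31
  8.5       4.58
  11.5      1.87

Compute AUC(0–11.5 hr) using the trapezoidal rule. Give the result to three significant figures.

Trapezoidal AUC_0→11.5:
  [0→2]: (57.92+31.87)/2 × 2 = 89.79
  [2→4]: (31.87+17.54)/2 × 2 = 49.41
  [4→8]: (17.54+5.31)/2 × 4 = 45.7
  [8→8.5]: (5.31+4.58)/2 × 0.5 = 2.4725
  [8.5→11.5]: (4.58+1.87)/2 × 3 = 9.675
  Sum = 197.0475 mg/L·hr

AUC = 197 mg/L·hr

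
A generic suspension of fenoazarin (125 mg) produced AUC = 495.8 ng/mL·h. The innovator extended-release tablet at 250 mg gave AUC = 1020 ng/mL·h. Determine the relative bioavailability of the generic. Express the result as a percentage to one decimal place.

F_rel = (AUC_test/D_test) / (AUC_ref/D_ref)
      = (495.8/125) / (1020/250)
      = 3.9664 / 4.08 = 0.9722 = 97.22%

F_rel = 97.2%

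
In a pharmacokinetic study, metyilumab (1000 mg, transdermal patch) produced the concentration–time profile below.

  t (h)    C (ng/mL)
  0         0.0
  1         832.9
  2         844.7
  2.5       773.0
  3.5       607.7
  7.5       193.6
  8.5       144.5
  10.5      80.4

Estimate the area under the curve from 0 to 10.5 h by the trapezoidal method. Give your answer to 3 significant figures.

AUC = 4350 ng/mL·h

Trapezoidal AUC_0→10.5:
  [0→1]: (0.0+832.9)/2 × 1 = 416.45
  [1→2]: (832.9+844.7)/2 × 1 = 838.8
  [2→2.5]: (844.7+773.0)/2 × 0.5 = 404.425
  [2.5→3.5]: (773.0+607.7)/2 × 1 = 690.35
  [3.5→7.5]: (607.7+193.6)/2 × 4 = 1602.6
  [7.5→8.5]: (193.6+144.5)/2 × 1 = 169.05
  [8.5→10.5]: (144.5+80.4)/2 × 2 = 224.9
  Sum = 4346.575 ng/mL·h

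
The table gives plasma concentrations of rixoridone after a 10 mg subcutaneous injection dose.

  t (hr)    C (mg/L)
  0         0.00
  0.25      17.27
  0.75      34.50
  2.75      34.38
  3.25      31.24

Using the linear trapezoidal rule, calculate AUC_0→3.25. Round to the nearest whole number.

Trapezoidal AUC_0→3.25:
  [0→0.25]: (0.00+17.27)/2 × 0.25 = 2.15875
  [0.25→0.75]: (17.27+34.50)/2 × 0.5 = 12.9425
  [0.75→2.75]: (34.50+34.38)/2 × 2 = 68.88
  [2.75→3.25]: (34.38+31.24)/2 × 0.5 = 16.405
  Sum = 100.38625 mg/L·hr

AUC = 100 mg/L·hr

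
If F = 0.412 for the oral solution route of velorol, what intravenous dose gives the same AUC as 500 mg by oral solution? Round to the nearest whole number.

Systemic exposure from an extravascular dose = F × D_ev, so the equivalent IV dose is F × D_ev.
D_iv = F × D_ev = 0.412 × 500 = 206 mg

D_iv = 206 mg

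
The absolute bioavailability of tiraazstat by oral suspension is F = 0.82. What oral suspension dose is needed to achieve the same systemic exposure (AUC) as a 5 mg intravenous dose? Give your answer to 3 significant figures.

For equal systemic exposure: F × D_ev = D_iv
D_ev = D_iv / F = 5 / 0.82 = 6.09756 mg

D_oral = 6.10 mg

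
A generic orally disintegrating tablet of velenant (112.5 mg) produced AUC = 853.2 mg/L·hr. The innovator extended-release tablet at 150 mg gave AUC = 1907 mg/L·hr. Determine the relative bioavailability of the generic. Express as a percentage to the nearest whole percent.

F_rel = 60%

F_rel = (AUC_test/D_test) / (AUC_ref/D_ref)
      = (853.2/112.5) / (1907/150)
      = 7.584 / 12.7133 = 0.5965 = 59.65%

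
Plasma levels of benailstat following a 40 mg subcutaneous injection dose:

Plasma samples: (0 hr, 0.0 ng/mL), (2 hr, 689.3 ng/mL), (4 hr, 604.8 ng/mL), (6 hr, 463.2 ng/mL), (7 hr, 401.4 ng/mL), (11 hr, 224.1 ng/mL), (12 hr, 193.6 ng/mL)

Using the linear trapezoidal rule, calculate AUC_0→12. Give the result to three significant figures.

Trapezoidal AUC_0→12:
  [0→2]: (0.0+689.3)/2 × 2 = 689.3
  [2→4]: (689.3+604.8)/2 × 2 = 1294.1
  [4→6]: (604.8+463.2)/2 × 2 = 1068.0
  [6→7]: (463.2+401.4)/2 × 1 = 432.3
  [7→11]: (401.4+224.1)/2 × 4 = 1251.0
  [11→12]: (224.1+193.6)/2 × 1 = 208.85
  Sum = 4943.55 ng/mL·hr

AUC = 4940 ng/mL·hr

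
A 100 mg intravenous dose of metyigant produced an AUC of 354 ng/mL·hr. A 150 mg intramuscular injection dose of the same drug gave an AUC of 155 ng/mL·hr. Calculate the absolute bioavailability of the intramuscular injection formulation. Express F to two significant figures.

F = (AUC_ev / D_ev) / (AUC_iv / D_iv)
  = (155/150) / (354/100)
  = 1.03333 / 3.54 = 0.2919

F = 0.29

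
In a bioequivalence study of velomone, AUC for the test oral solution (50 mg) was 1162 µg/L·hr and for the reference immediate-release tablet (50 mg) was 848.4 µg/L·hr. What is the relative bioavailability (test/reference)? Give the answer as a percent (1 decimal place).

F_rel = 137.0%

F_rel = (AUC_test/D_test) / (AUC_ref/D_ref)
      = (1162/50) / (848.4/50)
      = 23.24 / 16.968 = 1.3696 = 136.96%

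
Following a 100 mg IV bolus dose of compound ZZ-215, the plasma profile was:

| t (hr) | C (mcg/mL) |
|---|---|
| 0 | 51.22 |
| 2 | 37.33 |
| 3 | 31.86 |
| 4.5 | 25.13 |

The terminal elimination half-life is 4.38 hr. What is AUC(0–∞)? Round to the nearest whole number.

AUC = 325 mcg/mL·hr

Trapezoidal AUC_0→4.5:
  [0→2]: (51.22+37.33)/2 × 2 = 88.55
  [2→3]: (37.33+31.86)/2 × 1 = 34.595
  [3→4.5]: (31.86+25.13)/2 × 1.5 = 42.7425
  Sum = 165.8875 mcg/mL·hr
k_e = ln2 / t½ = 0.693147 / 4.38 = 0.1583 hr^-1
Extrapolated tail: C_last / k_e = 25.13 / 0.1583 = 158.749
AUC_0→∞ = 165.8875 + 158.749 = 324.6365 mcg/mL·hr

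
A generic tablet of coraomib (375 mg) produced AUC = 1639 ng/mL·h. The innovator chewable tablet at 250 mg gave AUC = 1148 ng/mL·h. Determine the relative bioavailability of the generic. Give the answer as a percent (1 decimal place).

F_rel = (AUC_test/D_test) / (AUC_ref/D_ref)
      = (1639/375) / (1148/250)
      = 4.37067 / 4.592 = 0.9518 = 95.18%

F_rel = 95.2%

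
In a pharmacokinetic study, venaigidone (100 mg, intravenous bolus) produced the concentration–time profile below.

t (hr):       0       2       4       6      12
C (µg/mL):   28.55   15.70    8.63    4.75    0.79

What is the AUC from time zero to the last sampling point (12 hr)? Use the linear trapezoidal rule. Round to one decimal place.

AUC = 98.6 µg/mL·hr

Trapezoidal AUC_0→12:
  [0→2]: (28.55+15.70)/2 × 2 = 44.25
  [2→4]: (15.70+8.63)/2 × 2 = 24.33
  [4→6]: (8.63+4.75)/2 × 2 = 13.38
  [6→12]: (4.75+0.79)/2 × 6 = 16.62
  Sum = 98.58 µg/mL·hr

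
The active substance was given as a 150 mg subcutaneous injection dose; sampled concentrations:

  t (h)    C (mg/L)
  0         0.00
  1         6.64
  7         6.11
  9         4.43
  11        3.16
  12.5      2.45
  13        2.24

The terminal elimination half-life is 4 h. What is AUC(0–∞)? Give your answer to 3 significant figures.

AUC = 78.0 mg/L·h

Trapezoidal AUC_0→13:
  [0→1]: (0.00+6.64)/2 × 1 = 3.32
  [1→7]: (6.64+6.11)/2 × 6 = 38.25
  [7→9]: (6.11+4.43)/2 × 2 = 10.54
  [9→11]: (4.43+3.16)/2 × 2 = 7.59
  [11→12.5]: (3.16+2.45)/2 × 1.5 = 4.2075
  [12.5→13]: (2.45+2.24)/2 × 0.5 = 1.1725
  Sum = 65.08 mg/L·h
k_e = ln2 / t½ = 0.693147 / 4 = 0.1733 h^-1
Extrapolated tail: C_last / k_e = 2.24 / 0.1733 = 12.926
AUC_0→∞ = 65.08 + 12.926 = 78.006 mg/L·h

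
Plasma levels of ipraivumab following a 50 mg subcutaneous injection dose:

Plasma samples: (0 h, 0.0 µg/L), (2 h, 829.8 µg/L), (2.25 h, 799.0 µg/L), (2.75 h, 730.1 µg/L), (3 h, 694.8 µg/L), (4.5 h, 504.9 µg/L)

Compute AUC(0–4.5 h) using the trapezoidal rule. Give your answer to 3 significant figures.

AUC = 2490 µg/L·h

Trapezoidal AUC_0→4.5:
  [0→2]: (0.0+829.8)/2 × 2 = 829.8
  [2→2.25]: (829.8+799.0)/2 × 0.25 = 203.6
  [2.25→2.75]: (799.0+730.1)/2 × 0.5 = 382.275
  [2.75→3]: (730.1+694.8)/2 × 0.25 = 178.1125
  [3→4.5]: (694.8+504.9)/2 × 1.5 = 899.775
  Sum = 2493.5625 µg/L·h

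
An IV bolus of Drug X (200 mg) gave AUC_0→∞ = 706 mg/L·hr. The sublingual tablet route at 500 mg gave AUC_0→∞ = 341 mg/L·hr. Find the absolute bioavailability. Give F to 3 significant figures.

F = 0.193

F = (AUC_ev / D_ev) / (AUC_iv / D_iv)
  = (341/500) / (706/200)
  = 0.682 / 3.53 = 0.1932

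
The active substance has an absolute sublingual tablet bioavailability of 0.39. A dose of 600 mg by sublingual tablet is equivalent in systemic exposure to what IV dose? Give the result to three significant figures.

Systemic exposure from an extravascular dose = F × D_ev, so the equivalent IV dose is F × D_ev.
D_iv = F × D_ev = 0.39 × 600 = 234 mg

D_iv = 234 mg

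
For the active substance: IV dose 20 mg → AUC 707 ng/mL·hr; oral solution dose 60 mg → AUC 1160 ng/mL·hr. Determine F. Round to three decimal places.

F = (AUC_ev / D_ev) / (AUC_iv / D_iv)
  = (1160/60) / (707/20)
  = 19.3333 / 35.35 = 0.5469

F = 0.547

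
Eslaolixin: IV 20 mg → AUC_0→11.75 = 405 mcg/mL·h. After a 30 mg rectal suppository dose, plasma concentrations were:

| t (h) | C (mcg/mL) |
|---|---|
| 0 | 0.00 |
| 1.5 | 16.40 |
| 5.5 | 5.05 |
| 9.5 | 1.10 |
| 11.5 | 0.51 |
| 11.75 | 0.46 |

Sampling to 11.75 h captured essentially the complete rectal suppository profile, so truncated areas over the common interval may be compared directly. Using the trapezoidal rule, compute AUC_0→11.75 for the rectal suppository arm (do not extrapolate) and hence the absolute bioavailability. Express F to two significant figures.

Trapezoidal AUC_0→11.75 (rectal suppository):
  [0→1.5]: (0.00+16.40)/2 × 1.5 = 12.3
  [1.5→5.5]: (16.40+5.05)/2 × 4 = 42.9
  [5.5→9.5]: (5.05+1.10)/2 × 4 = 12.3
  [9.5→11.5]: (1.10+0.51)/2 × 2 = 1.61
  [11.5→11.75]: (0.51+0.46)/2 × 0.25 = 0.12125
  Sum = 69.23125 mcg/mL·h
F = (AUC_ev/D_ev)/(AUC_iv/D_iv) = (69.23125/30)/(405/20) = 2.30771/20.25 = 0.1140

F = 0.11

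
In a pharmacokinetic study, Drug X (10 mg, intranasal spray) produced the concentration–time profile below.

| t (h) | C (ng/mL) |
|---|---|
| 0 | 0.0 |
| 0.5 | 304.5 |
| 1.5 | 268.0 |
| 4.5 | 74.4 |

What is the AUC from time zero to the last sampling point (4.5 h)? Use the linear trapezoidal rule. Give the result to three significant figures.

Trapezoidal AUC_0→4.5:
  [0→0.5]: (0.0+304.5)/2 × 0.5 = 76.125
  [0.5→1.5]: (304.5+268.0)/2 × 1 = 286.25
  [1.5→4.5]: (268.0+74.4)/2 × 3 = 513.6
  Sum = 875.975 ng/mL·h

AUC = 876 ng/mL·h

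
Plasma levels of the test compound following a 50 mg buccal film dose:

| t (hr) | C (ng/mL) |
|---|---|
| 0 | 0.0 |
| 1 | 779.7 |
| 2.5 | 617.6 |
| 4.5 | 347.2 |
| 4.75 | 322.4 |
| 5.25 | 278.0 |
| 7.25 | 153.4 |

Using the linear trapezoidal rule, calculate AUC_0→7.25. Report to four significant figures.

Trapezoidal AUC_0→7.25:
  [0→1]: (0.0+779.7)/2 × 1 = 389.85
  [1→2.5]: (779.7+617.6)/2 × 1.5 = 1047.975
  [2.5→4.5]: (617.6+347.2)/2 × 2 = 964.8
  [4.5→4.75]: (347.2+322.4)/2 × 0.25 = 83.7
  [4.75→5.25]: (322.4+278.0)/2 × 0.5 = 150.1
  [5.25→7.25]: (278.0+153.4)/2 × 2 = 431.4
  Sum = 3067.825 ng/mL·hr

AUC = 3068 ng/mL·hr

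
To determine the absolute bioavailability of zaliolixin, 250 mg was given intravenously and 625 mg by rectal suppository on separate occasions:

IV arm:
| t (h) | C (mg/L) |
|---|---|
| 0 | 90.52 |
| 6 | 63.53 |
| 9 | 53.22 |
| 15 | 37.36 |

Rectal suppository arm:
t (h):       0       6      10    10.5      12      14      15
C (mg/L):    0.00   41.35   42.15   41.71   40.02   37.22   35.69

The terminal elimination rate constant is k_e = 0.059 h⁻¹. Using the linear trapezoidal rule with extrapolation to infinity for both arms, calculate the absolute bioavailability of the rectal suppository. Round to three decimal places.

Trapezoidal AUC_0→15 (IV):
  [0→6]: (90.52+63.53)/2 × 6 = 462.15
  [6→9]: (63.53+53.22)/2 × 3 = 175.125
  [9→15]: (53.22+37.36)/2 × 6 = 271.74
  Sum = 909.015 mg/L·h
IV tail: 37.36/0.059 = 633.220; AUC_iv,0→∞ = 909.015 + 633.220 = 1542.235 mg/L·h
Trapezoidal AUC_0→15 (rectal suppository):
  [0→6]: (0.00+41.35)/2 × 6 = 124.05
  [6→10]: (41.35+42.15)/2 × 4 = 167.0
  [10→10.5]: (42.15+41.71)/2 × 0.5 = 20.965
  [10.5→12]: (41.71+40.02)/2 × 1.5 = 61.2975
  [12→14]: (40.02+37.22)/2 × 2 = 77.24
  [14→15]: (37.22+35.69)/2 × 1 = 36.455
  Sum = 487.0075 mg/L·h
rectal suppository tail: 35.69/0.059 = 604.915; AUC_ev,0→∞ = 487.0075 + 604.915 = 1091.9225 mg/L·h
F = (AUC_ev/D_ev)/(AUC_iv/D_iv) = (1091.9225/625)/(1542.235/250) = 1.747076/6.16894 = 0.2832

F = 0.283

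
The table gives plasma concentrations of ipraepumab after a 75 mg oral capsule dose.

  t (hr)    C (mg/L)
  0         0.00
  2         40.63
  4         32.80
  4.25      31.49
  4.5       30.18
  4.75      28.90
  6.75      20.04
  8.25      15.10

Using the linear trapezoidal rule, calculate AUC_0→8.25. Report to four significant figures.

Trapezoidal AUC_0→8.25:
  [0→2]: (0.00+40.63)/2 × 2 = 40.63
  [2→4]: (40.63+32.80)/2 × 2 = 73.43
  [4→4.25]: (32.80+31.49)/2 × 0.25 = 8.03625
  [4.25→4.5]: (31.49+30.18)/2 × 0.25 = 7.70875
  [4.5→4.75]: (30.18+28.90)/2 × 0.25 = 7.385
  [4.75→6.75]: (28.90+20.04)/2 × 2 = 48.94
  [6.75→8.25]: (20.04+15.10)/2 × 1.5 = 26.355
  Sum = 212.485 mg/L·hr

AUC = 212.5 mg/L·hr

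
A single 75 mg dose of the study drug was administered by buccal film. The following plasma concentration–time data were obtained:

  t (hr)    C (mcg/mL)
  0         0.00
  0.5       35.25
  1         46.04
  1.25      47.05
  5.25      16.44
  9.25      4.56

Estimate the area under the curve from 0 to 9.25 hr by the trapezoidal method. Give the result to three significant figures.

AUC = 210 mcg/mL·hr

Trapezoidal AUC_0→9.25:
  [0→0.5]: (0.00+35.25)/2 × 0.5 = 8.8125
  [0.5→1]: (35.25+46.04)/2 × 0.5 = 20.3225
  [1→1.25]: (46.04+47.05)/2 × 0.25 = 11.63625
  [1.25→5.25]: (47.05+16.44)/2 × 4 = 126.98
  [5.25→9.25]: (16.44+4.56)/2 × 4 = 42.0
  Sum = 209.75125 mcg/mL·hr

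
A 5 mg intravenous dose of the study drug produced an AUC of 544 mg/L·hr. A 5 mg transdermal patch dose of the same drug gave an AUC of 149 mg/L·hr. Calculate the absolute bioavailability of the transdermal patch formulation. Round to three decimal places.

F = 0.274

F = (AUC_ev / D_ev) / (AUC_iv / D_iv)
  = (149/5) / (544/5)
  = 29.8 / 108.8 = 0.2739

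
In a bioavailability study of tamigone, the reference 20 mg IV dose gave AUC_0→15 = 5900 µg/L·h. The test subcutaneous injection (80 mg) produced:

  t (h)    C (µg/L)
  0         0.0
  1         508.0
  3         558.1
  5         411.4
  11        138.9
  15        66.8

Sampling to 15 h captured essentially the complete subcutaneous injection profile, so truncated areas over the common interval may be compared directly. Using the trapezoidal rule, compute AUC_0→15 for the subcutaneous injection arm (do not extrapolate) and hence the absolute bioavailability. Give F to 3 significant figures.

F = 0.184

Trapezoidal AUC_0→15 (subcutaneous injection):
  [0→1]: (0.0+508.0)/2 × 1 = 254.0
  [1→3]: (508.0+558.1)/2 × 2 = 1066.1
  [3→5]: (558.1+411.4)/2 × 2 = 969.5
  [5→11]: (411.4+138.9)/2 × 6 = 1650.9
  [11→15]: (138.9+66.8)/2 × 4 = 411.4
  Sum = 4351.9 µg/L·h
F = (AUC_ev/D_ev)/(AUC_iv/D_iv) = (4351.9/80)/(5900/20) = 54.39875/295 = 0.1844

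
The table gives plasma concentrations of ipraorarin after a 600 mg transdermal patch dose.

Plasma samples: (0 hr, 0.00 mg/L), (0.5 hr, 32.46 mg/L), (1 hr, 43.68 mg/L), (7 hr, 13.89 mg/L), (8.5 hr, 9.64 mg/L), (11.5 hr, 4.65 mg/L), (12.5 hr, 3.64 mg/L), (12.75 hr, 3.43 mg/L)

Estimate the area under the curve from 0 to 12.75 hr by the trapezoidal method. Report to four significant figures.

AUC = 244.0 mg/L·hr

Trapezoidal AUC_0→12.75:
  [0→0.5]: (0.00+32.46)/2 × 0.5 = 8.115
  [0.5→1]: (32.46+43.68)/2 × 0.5 = 19.035
  [1→7]: (43.68+13.89)/2 × 6 = 172.71
  [7→8.5]: (13.89+9.64)/2 × 1.5 = 17.6475
  [8.5→11.5]: (9.64+4.65)/2 × 3 = 21.435
  [11.5→12.5]: (4.65+3.64)/2 × 1 = 4.145
  [12.5→12.75]: (3.64+3.43)/2 × 0.25 = 0.88375
  Sum = 243.97125 mg/L·hr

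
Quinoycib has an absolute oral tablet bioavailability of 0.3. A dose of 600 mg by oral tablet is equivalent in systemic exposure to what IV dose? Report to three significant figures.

Systemic exposure from an extravascular dose = F × D_ev, so the equivalent IV dose is F × D_ev.
D_iv = F × D_ev = 0.3 × 600 = 180 mg

D_iv = 180 mg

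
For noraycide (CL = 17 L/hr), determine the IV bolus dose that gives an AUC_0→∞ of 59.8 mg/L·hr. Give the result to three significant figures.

Dose_iv = CL × AUC_0→∞
     = 17 × 59.8 = 1016.6 mg

Dose = 1020 mg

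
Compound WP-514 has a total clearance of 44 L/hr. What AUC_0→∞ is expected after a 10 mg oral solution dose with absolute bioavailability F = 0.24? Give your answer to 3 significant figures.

AUC_0→∞ = F × Dose / CL
        = 0.24 × 10 / 44 = 0.0545455 mg/L·hr

AUC = 0.0545 mg/L·hr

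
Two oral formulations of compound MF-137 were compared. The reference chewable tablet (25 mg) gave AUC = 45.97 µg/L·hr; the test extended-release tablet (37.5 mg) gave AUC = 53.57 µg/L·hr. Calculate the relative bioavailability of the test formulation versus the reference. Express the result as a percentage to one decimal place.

F_rel = (AUC_test/D_test) / (AUC_ref/D_ref)
      = (53.57/37.5) / (45.97/25)
      = 1.42853 / 1.8388 = 0.7769 = 77.69%

F_rel = 77.7%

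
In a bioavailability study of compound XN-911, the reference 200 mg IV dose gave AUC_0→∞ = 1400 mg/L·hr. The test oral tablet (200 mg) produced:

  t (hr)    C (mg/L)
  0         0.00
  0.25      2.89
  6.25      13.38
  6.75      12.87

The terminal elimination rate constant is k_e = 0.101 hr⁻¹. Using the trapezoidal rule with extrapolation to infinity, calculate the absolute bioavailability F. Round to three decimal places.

Trapezoidal AUC_0→6.75 (oral tablet):
  [0→0.25]: (0.00+2.89)/2 × 0.25 = 0.36125
  [0.25→6.25]: (2.89+13.38)/2 × 6 = 48.81
  [6.25→6.75]: (13.38+12.87)/2 × 0.5 = 6.5625
  Sum = 55.73375 mg/L·hr
Tail: C_last/k_e = 12.87/0.101 = 127.426
AUC_0→∞ (oral tablet) = 55.73375 + 127.426 = 183.15975 mg/L·hr
F = (AUC_ev/D_ev)/(AUC_iv/D_iv) = (183.15975/200)/(1400/200) = 0.91579875/7 = 0.1308

F = 0.131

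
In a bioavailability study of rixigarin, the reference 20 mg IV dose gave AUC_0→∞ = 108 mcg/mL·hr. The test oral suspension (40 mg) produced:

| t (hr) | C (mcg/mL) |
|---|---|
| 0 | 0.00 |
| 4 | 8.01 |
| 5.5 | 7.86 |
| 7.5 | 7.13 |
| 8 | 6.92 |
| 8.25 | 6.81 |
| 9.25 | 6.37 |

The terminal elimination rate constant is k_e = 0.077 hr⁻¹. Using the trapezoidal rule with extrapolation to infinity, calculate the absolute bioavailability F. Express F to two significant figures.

Trapezoidal AUC_0→9.25 (oral suspension):
  [0→4]: (0.00+8.01)/2 × 4 = 16.02
  [4→5.5]: (8.01+7.86)/2 × 1.5 = 11.9025
  [5.5→7.5]: (7.86+7.13)/2 × 2 = 14.99
  [7.5→8]: (7.13+6.92)/2 × 0.5 = 3.5125
  [8→8.25]: (6.92+6.81)/2 × 0.25 = 1.71625
  [8.25→9.25]: (6.81+6.37)/2 × 1 = 6.59
  Sum = 54.73125 mcg/mL·hr
Tail: C_last/k_e = 6.37/0.077 = 82.727
AUC_0→∞ (oral suspension) = 54.73125 + 82.727 = 137.45825 mcg/mL·hr
F = (AUC_ev/D_ev)/(AUC_iv/D_iv) = (137.45825/40)/(108/20) = 3.43646/5.4 = 0.6364

F = 0.64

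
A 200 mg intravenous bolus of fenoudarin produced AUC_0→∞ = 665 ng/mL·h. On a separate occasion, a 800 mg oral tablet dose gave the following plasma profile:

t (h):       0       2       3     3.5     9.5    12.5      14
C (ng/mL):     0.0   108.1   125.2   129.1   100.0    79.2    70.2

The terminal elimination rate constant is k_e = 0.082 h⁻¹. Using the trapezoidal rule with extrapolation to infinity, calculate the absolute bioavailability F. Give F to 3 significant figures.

F = 0.832

Trapezoidal AUC_0→14 (oral tablet):
  [0→2]: (0.0+108.1)/2 × 2 = 108.1
  [2→3]: (108.1+125.2)/2 × 1 = 116.65
  [3→3.5]: (125.2+129.1)/2 × 0.5 = 63.575
  [3.5→9.5]: (129.1+100.0)/2 × 6 = 687.3
  [9.5→12.5]: (100.0+79.2)/2 × 3 = 268.8
  [12.5→14]: (79.2+70.2)/2 × 1.5 = 112.05
  Sum = 1356.475 ng/mL·h
Tail: C_last/k_e = 70.2/0.082 = 856.098
AUC_0→∞ (oral tablet) = 1356.475 + 856.098 = 2212.573 ng/mL·h
F = (AUC_ev/D_ev)/(AUC_iv/D_iv) = (2212.573/800)/(665/200) = 2.76572/3.325 = 0.8318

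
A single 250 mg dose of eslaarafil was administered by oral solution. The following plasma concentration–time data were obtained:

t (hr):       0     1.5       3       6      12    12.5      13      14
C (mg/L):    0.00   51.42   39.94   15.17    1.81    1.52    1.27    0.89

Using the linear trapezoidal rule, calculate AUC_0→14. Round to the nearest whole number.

Trapezoidal AUC_0→14:
  [0→1.5]: (0.00+51.42)/2 × 1.5 = 38.565
  [1.5→3]: (51.42+39.94)/2 × 1.5 = 68.52
  [3→6]: (39.94+15.17)/2 × 3 = 82.665
  [6→12]: (15.17+1.81)/2 × 6 = 50.94
  [12→12.5]: (1.81+1.52)/2 × 0.5 = 0.8325
  [12.5→13]: (1.52+1.27)/2 × 0.5 = 0.6975
  [13→14]: (1.27+0.89)/2 × 1 = 1.08
  Sum = 243.3 mg/L·hr

AUC = 243 mg/L·hr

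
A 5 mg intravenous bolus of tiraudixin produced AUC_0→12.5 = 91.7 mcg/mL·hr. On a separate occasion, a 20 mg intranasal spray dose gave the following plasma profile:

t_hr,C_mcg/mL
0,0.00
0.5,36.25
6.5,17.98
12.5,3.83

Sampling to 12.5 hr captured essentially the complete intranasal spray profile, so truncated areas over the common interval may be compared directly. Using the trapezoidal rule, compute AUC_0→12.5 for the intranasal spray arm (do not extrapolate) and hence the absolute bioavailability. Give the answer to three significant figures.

Trapezoidal AUC_0→12.5 (intranasal spray):
  [0→0.5]: (0.00+36.25)/2 × 0.5 = 9.0625
  [0.5→6.5]: (36.25+17.98)/2 × 6 = 162.69
  [6.5→12.5]: (17.98+3.83)/2 × 6 = 65.43
  Sum = 237.1825 mcg/mL·hr
F = (AUC_ev/D_ev)/(AUC_iv/D_iv) = (237.1825/20)/(91.7/5) = 11.859125/18.34 = 0.6466

F = 0.647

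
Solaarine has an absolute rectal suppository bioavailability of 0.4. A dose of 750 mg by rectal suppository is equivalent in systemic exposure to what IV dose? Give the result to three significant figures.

D_iv = 300 mg

Systemic exposure from an extravascular dose = F × D_ev, so the equivalent IV dose is F × D_ev.
D_iv = F × D_ev = 0.4 × 750 = 300 mg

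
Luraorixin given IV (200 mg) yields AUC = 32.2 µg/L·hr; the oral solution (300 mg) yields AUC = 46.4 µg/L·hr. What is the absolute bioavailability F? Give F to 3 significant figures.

F = 0.961

F = (AUC_ev / D_ev) / (AUC_iv / D_iv)
  = (46.4/300) / (32.2/200)
  = 0.154667 / 0.161 = 0.9607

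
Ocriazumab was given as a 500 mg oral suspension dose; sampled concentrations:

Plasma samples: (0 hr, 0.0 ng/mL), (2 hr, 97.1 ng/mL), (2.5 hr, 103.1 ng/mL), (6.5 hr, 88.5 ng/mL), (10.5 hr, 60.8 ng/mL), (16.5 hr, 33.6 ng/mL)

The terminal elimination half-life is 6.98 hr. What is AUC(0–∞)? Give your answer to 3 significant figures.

Trapezoidal AUC_0→16.5:
  [0→2]: (0.0+97.1)/2 × 2 = 97.1
  [2→2.5]: (97.1+103.1)/2 × 0.5 = 50.05
  [2.5→6.5]: (103.1+88.5)/2 × 4 = 383.2
  [6.5→10.5]: (88.5+60.8)/2 × 4 = 298.6
  [10.5→16.5]: (60.8+33.6)/2 × 6 = 283.2
  Sum = 1112.15 ng/mL·hr
k_e = ln2 / t½ = 0.693147 / 6.98 = 0.0993 hr^-1
Extrapolated tail: C_last / k_e = 33.6 / 0.0993 = 338.369
AUC_0→∞ = 1112.15 + 338.369 = 1450.519 ng/mL·hr

AUC = 1450 ng/mL·hr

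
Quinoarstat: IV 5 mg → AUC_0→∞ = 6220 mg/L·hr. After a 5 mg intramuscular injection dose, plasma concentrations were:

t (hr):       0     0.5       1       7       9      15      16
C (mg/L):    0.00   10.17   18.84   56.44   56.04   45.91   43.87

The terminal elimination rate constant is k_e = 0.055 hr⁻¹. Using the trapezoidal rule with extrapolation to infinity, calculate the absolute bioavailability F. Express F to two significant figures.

Trapezoidal AUC_0→16 (intramuscular injection):
  [0→0.5]: (0.00+10.17)/2 × 0.5 = 2.5425
  [0.5→1]: (10.17+18.84)/2 × 0.5 = 7.2525
  [1→7]: (18.84+56.44)/2 × 6 = 225.84
  [7→9]: (56.44+56.04)/2 × 2 = 112.48
  [9→15]: (56.04+45.91)/2 × 6 = 305.85
  [15→16]: (45.91+43.87)/2 × 1 = 44.89
  Sum = 698.855 mg/L·hr
Tail: C_last/k_e = 43.87/0.055 = 797.636
AUC_0→∞ (intramuscular injection) = 698.855 + 797.636 = 1496.491 mg/L·hr
F = (AUC_ev/D_ev)/(AUC_iv/D_iv) = (1496.491/5)/(6220/5) = 299.2982/1244 = 0.2406

F = 0.24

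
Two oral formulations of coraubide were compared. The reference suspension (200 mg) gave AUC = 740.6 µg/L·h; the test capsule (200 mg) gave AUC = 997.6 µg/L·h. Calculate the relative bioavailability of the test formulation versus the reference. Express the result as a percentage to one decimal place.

F_rel = 134.7%

F_rel = (AUC_test/D_test) / (AUC_ref/D_ref)
      = (997.6/200) / (740.6/200)
      = 4.988 / 3.703 = 1.3470 = 134.70%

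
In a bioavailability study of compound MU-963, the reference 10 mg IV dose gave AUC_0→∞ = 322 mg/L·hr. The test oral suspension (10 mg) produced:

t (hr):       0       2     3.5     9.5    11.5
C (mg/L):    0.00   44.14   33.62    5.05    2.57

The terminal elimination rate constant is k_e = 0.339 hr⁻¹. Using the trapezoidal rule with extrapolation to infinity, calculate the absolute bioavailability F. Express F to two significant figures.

F = 0.73

Trapezoidal AUC_0→11.5 (oral suspension):
  [0→2]: (0.00+44.14)/2 × 2 = 44.14
  [2→3.5]: (44.14+33.62)/2 × 1.5 = 58.32
  [3.5→9.5]: (33.62+5.05)/2 × 6 = 116.01
  [9.5→11.5]: (5.05+2.57)/2 × 2 = 7.62
  Sum = 226.09 mg/L·hr
Tail: C_last/k_e = 2.57/0.339 = 7.581
AUC_0→∞ (oral suspension) = 226.09 + 7.581 = 233.671 mg/L·hr
F = (AUC_ev/D_ev)/(AUC_iv/D_iv) = (233.671/10)/(322/10) = 23.3671/32.2 = 0.7257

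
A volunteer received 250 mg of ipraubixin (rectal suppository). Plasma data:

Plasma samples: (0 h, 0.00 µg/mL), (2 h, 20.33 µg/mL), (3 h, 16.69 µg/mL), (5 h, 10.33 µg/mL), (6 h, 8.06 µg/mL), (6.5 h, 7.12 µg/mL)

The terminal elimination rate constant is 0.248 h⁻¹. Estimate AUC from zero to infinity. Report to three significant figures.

AUC = 108 µg/mL·h

Trapezoidal AUC_0→6.5:
  [0→2]: (0.00+20.33)/2 × 2 = 20.33
  [2→3]: (20.33+16.69)/2 × 1 = 18.51
  [3→5]: (16.69+10.33)/2 × 2 = 27.02
  [5→6]: (10.33+8.06)/2 × 1 = 9.195
  [6→6.5]: (8.06+7.12)/2 × 0.5 = 3.795
  Sum = 78.85 µg/mL·h
Extrapolated tail: C_last / k_e = 7.12 / 0.248 = 28.710
AUC_0→∞ = 78.85 + 28.710 = 107.56 µg/mL·h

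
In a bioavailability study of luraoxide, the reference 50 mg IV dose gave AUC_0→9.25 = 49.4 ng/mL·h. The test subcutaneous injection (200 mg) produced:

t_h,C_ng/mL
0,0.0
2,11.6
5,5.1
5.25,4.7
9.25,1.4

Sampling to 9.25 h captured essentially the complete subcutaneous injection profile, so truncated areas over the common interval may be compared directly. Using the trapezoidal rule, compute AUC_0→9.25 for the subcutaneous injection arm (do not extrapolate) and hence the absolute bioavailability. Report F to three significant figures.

F = 0.253

Trapezoidal AUC_0→9.25 (subcutaneous injection):
  [0→2]: (0.0+11.6)/2 × 2 = 11.6
  [2→5]: (11.6+5.1)/2 × 3 = 25.05
  [5→5.25]: (5.1+4.7)/2 × 0.25 = 1.225
  [5.25→9.25]: (4.7+1.4)/2 × 4 = 12.2
  Sum = 50.075 ng/mL·h
F = (AUC_ev/D_ev)/(AUC_iv/D_iv) = (50.075/200)/(49.4/50) = 0.250375/0.988 = 0.2534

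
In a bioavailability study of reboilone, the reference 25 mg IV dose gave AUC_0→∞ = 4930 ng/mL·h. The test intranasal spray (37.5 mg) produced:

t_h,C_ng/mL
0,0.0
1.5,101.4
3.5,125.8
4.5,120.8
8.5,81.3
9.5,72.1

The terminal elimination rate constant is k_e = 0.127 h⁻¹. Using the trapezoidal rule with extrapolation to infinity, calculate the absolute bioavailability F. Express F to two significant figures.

Trapezoidal AUC_0→9.5 (intranasal spray):
  [0→1.5]: (0.0+101.4)/2 × 1.5 = 76.05
  [1.5→3.5]: (101.4+125.8)/2 × 2 = 227.2
  [3.5→4.5]: (125.8+120.8)/2 × 1 = 123.3
  [4.5→8.5]: (120.8+81.3)/2 × 4 = 404.2
  [8.5→9.5]: (81.3+72.1)/2 × 1 = 76.7
  Sum = 907.45 ng/mL·h
Tail: C_last/k_e = 72.1/0.127 = 567.717
AUC_0→∞ (intranasal spray) = 907.45 + 567.717 = 1475.167 ng/mL·h
F = (AUC_ev/D_ev)/(AUC_iv/D_iv) = (1475.167/37.5)/(4930/25) = 39.3378/197.2 = 0.1995

F = 0.20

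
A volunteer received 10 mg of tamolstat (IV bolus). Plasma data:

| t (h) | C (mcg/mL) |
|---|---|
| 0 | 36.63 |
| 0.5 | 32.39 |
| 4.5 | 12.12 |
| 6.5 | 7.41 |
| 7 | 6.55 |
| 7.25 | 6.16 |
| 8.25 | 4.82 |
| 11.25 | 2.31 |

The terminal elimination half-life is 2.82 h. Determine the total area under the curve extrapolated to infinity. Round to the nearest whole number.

Trapezoidal AUC_0→11.25:
  [0→0.5]: (36.63+32.39)/2 × 0.5 = 17.255
  [0.5→4.5]: (32.39+12.12)/2 × 4 = 89.02
  [4.5→6.5]: (12.12+7.41)/2 × 2 = 19.53
  [6.5→7]: (7.41+6.55)/2 × 0.5 = 3.49
  [7→7.25]: (6.55+6.16)/2 × 0.25 = 1.58875
  [7.25→8.25]: (6.16+4.82)/2 × 1 = 5.49
  [8.25→11.25]: (4.82+2.31)/2 × 3 = 10.695
  Sum = 147.06875 mcg/mL·h
k_e = ln2 / t½ = 0.693147 / 2.82 = 0.2458 h^-1
Extrapolated tail: C_last / k_e = 2.31 / 0.2458 = 9.398
AUC_0→∞ = 147.06875 + 9.398 = 156.46675 mcg/mL·h

AUC = 156 mcg/mL·h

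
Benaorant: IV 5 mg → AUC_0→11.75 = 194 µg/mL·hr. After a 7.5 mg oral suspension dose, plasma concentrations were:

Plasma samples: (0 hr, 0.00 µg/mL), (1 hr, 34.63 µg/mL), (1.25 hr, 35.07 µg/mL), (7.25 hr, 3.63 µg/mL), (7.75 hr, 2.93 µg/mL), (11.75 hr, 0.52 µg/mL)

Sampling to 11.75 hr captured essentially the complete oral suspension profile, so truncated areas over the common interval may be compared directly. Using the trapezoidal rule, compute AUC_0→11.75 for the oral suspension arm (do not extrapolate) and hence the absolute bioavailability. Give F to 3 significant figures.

Trapezoidal AUC_0→11.75 (oral suspension):
  [0→1]: (0.00+34.63)/2 × 1 = 17.315
  [1→1.25]: (34.63+35.07)/2 × 0.25 = 8.7125
  [1.25→7.25]: (35.07+3.63)/2 × 6 = 116.1
  [7.25→7.75]: (3.63+2.93)/2 × 0.5 = 1.64
  [7.75→11.75]: (2.93+0.52)/2 × 4 = 6.9
  Sum = 150.6675 µg/mL·hr
F = (AUC_ev/D_ev)/(AUC_iv/D_iv) = (150.6675/7.5)/(194/5) = 20.089/38.8 = 0.5178

F = 0.518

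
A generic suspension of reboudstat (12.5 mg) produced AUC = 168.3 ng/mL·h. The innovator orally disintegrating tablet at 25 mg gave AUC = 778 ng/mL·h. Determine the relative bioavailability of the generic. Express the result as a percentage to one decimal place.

F_rel = (AUC_test/D_test) / (AUC_ref/D_ref)
      = (168.3/12.5) / (778/25)
      = 13.464 / 31.12 = 0.4326 = 43.26%

F_rel = 43.3%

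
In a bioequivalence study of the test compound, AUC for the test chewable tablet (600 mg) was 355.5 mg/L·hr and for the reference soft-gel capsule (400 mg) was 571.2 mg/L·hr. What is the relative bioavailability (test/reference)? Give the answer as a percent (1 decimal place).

F_rel = 41.5%

F_rel = (AUC_test/D_test) / (AUC_ref/D_ref)
      = (355.5/600) / (571.2/400)
      = 0.5925 / 1.428 = 0.4149 = 41.49%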